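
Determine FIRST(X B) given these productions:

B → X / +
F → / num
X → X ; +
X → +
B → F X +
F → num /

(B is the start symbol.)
{ '+' }

FIRST sets of the non-terminals involved (from the grammar, by fixed-point iteration):
  FIRST(X) = { '+' }

To compute FIRST(X B), process the symbols left to right:
Symbol X is a non-terminal. Add FIRST(X) \ {ε} = { '+' }
X is not nullable (ε ∉ FIRST(X)), so stop here.
FIRST(X B) = { '+' }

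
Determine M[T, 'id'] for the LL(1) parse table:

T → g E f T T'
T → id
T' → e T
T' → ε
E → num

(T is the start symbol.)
To find M[T, 'id'], we find productions for T where 'id' is in the predict set (PREDICT(N → α) = (FIRST(α) \ {ε}) ∪ (FOLLOW(N) if α ⇒* ε)).

T → g E f T T': PREDICT = { 'g' }
T → id: PREDICT = { 'id' }
  'id' is in predict set, so this production goes in M[T, 'id']

M[T, 'id'] = T → id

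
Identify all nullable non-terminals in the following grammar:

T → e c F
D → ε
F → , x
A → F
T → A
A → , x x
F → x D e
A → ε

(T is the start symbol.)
{ 'A', 'D', 'T' }

A non-terminal is nullable if it can derive ε (the empty string): either it has an ε-production, or it has a production whose right-hand side consists entirely of nullable non-terminals.

ε-productions: D → ε, A → ε
So D, A are immediately nullable.
T → A: every symbol on the right is nullable, so T is nullable too.
No further non-terminal can be added: every production for the remaining non-terminals contains a terminal or a non-nullable non-terminal.
Nullable = { 'A', 'D', 'T' }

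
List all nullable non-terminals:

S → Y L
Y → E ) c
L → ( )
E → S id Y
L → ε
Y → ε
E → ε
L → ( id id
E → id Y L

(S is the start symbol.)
{ 'E', 'L', 'S', 'Y' }

ε-productions: L → ε, Y → ε, E → ε
So L, Y, E are immediately nullable.
S → Y L: every symbol on the right is nullable, so S is nullable too.
Every non-terminal is now nullable.
Nullable = { 'E', 'L', 'S', 'Y' }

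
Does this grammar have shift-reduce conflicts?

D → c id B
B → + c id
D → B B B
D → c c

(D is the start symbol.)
A shift-reduce conflict occurs when an LR(0) state has both:
  - a complete (reduce) item [A → α .] (dot at the end), and
  - a shift item [B → β . c γ] (dot before a terminal).

Augment with D' → D and build the canonical LR(0) collection (I0 = CLOSURE({[D' → . D]}), then GOTO on every symbol after a dot until no new states appear). It has 12 states:
  I0: { [B → . + c id], [D → . B B B], [D → . c c], [D → . c id B], [D' → . D] }  — shift
  I1: { [B → + . c id] }  — shift
  I2: { [B → . + c id], [D → B . B B] }  — shift
  I3: { [D' → D .] }  — accept
  I4: { [D → c . c], [D → c . id B] }  — shift
  I5: { [D → c c .] }  — reduce
  I6: { [B → . + c id], [D → c id . B] }  — shift
  I7: { [D → c id B .] }  — reduce
  I8: { [B → . + c id], [D → B B . B] }  — shift
  I9: { [D → B B B .] }  — reduce
  I10: { [B → + c . id] }  — shift
  I11: { [B → + c id .] }  — reduce

No state contains both a complete item and a shift item.

Answer: No shift-reduce conflicts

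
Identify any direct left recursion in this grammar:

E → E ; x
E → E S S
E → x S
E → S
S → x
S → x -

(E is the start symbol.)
Direct left recursion occurs when N → N α for some non-terminal N (the right-hand side begins with the left-hand side itself).

E → E ; x: LEFT RECURSIVE (starts with E)
E → E S S: LEFT RECURSIVE (starts with E)
E → x S: starts with x
E → S: starts with S
S → x: starts with x
S → x -: starts with x

The grammar has direct left recursion on: E.

Answer: Yes, E is left-recursive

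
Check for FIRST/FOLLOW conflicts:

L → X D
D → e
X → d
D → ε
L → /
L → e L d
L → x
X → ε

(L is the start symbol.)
Nullable non-terminals: D, L, X.
FIRST sets used below: FIRST(X) = { 'd', ε }, FIRST(D) = { 'e', ε }

D: nullable alternative(s) D → ε; FOLLOW(D) = { $, 'd' }
  D → e: FIRST \ {ε} = { 'e' } — disjoint from FOLLOW(D)
  D → ε: FIRST \ {ε} = { } — this is the only nullable alternative, skip

L: nullable alternative(s) L → X D; FOLLOW(L) = { $, 'd' }
  L → X D: FIRST \ {ε} = { 'd', 'e' } — this is the only nullable alternative, skip
  L → /: FIRST \ {ε} = { '/' } — disjoint from FOLLOW(L)
  L → e L d: FIRST \ {ε} = { 'e' } — disjoint from FOLLOW(L)
  L → x: FIRST \ {ε} = { 'x' } — disjoint from FOLLOW(L)

X: nullable alternative(s) X → ε; FOLLOW(X) = { $, 'd', 'e' }
  X → d: FIRST \ {ε} = { 'd' } — overlaps FOLLOW(X) on { 'd' }: CONFLICT
  X → ε: FIRST \ {ε} = { } — this is the only nullable alternative, skip

So the grammar has 1 FIRST/FOLLOW conflict (marked CONFLICT above).

Answer: Yes. X → d with FOLLOW(X) on { 'd' }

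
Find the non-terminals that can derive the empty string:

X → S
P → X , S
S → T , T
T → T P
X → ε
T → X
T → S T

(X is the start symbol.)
A non-terminal is nullable if it can derive ε (the empty string): either it has an ε-production, or it has a production whose right-hand side consists entirely of nullable non-terminals.

ε-productions: X → ε
So X is immediately nullable.
T → X: every symbol on the right is nullable, so T is nullable too.
No further non-terminal can be added: every production for the remaining non-terminals contains a terminal or a non-nullable non-terminal.
Nullable = { 'T', 'X' }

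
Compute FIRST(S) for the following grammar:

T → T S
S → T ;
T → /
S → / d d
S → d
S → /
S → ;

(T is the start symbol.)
{ '/', ';', 'd' }

FIRST sets of the other non-terminals involved (by the same procedure, iterated to a fixed point):
  FIRST(T) = { '/' }

From S → T ;:
  - T is a non-terminal: add FIRST(T) \ {ε} = { '/' }
    T is not nullable, so stop
From S → / d d:
  - '/' is a terminal: add '/' and stop
From S → d:
  - d is a terminal: add 'd' and stop
From S → /:
  - '/' is a terminal: add '/' and stop
From S → ;:
  - ';' is a terminal: add ';' and stop

Collecting: FIRST(S) = { '/', ';', 'd' }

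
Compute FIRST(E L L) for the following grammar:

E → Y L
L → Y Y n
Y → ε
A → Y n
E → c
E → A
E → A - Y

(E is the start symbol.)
{ 'c', 'n' }

FIRST sets of the non-terminals involved (from the grammar, by fixed-point iteration):
  FIRST(E) = { 'c', 'n' }

To compute FIRST(E L L), process the symbols left to right:
Symbol E is a non-terminal. Add FIRST(E) \ {ε} = { 'c', 'n' }
E is not nullable (ε ∉ FIRST(E)), so stop here.
FIRST(E L L) = { 'c', 'n' }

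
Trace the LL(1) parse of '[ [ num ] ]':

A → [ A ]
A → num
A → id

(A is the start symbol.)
Stack is shown with the top on the left.

Stack      Input          Action
--------------------------------
A $        [ [ num ] ] $  output A → [ A ]
[ A ] $    [ [ num ] ] $  match '['
A ] $      [ num ] ] $    output A → [ A ]
[ A ] ] $  [ num ] ] $    match '['
A ] ] $    num ] ] $      output A → num
num ] ] $  num ] ] $      match 'num'
] ] $      ] ] $          match ']'
] $        ] $            match ']'
$          $              accept

The string is accepted.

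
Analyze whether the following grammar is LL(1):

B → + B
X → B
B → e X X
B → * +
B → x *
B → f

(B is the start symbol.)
A grammar is LL(1) if for each non-terminal N with multiple productions, the predict sets of those productions are pairwise disjoint, where PREDICT(N → α) = (FIRST(α) \ {ε}) ∪ (FOLLOW(N) if α ⇒* ε).

For B:
  PREDICT(B → '+' B) = { '+' }
  PREDICT(B → e X X) = { 'e' }
  PREDICT(B → '*' '+') = { '*' }
  PREDICT(B → x '*') = { 'x' }
  PREDICT(B → f) = { 'f' }
X has a single production, so nothing to check there.

All predict sets are disjoint. The grammar IS LL(1).

Answer: Yes, the grammar is LL(1).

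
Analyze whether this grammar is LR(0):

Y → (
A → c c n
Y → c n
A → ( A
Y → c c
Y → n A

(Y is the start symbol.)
Yes, the grammar is LR(0)

Augment with Y' → Y and build the canonical LR(0) collection (I0 = CLOSURE({[Y' → . Y]}), then GOTO on every symbol after a dot until no new states appear). It has 13 states:
  I0: { [Y → . (], [Y → . c c], [Y → . c n], [Y → . n A], [Y' → . Y] }  — shift
  I1: { [Y → ( .] }  — reduce
  I2: { [Y' → Y .] }  — accept
  I3: { [Y → c . c], [Y → c . n] }  — shift
  I4: { [A → . ( A], [A → . c c n], [Y → n . A] }  — shift
  I5: { [A → ( . A], [A → . ( A], [A → . c c n] }  — shift
  I6: { [Y → n A .] }  — reduce
  I7: { [A → c . c n] }  — shift
  I8: { [A → c c . n] }  — shift
  I9: { [A → c c n .] }  — reduce
  I10: { [A → ( A .] }  — reduce
  I11: { [Y → c c .] }  — reduce
  I12: { [Y → c n .] }  — reduce

Every state is either a pure shift/goto state or contains exactly one complete item and nothing to shift — no conflicts. The grammar is LR(0).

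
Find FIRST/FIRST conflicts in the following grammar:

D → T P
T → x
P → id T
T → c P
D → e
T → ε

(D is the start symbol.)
No FIRST/FIRST conflicts.

FIRST sets of the non-terminals at (or reachable through a nullable prefix from) the front of some alternative:
  FIRST(T) = { 'c', 'x', ε }
  FIRST(P) = { 'id' }

Productions for D:
  D → T P: FIRST = { 'c', 'id', 'x' }
  D → e: FIRST = { 'e' }
Productions for T:
  T → x: FIRST = { 'x' }
  T → c P: FIRST = { 'c' }
  T → ε: FIRST = { ε }
P has only one production, so no FIRST/FIRST conflict is possible there.

All alternatives of each non-terminal have pairwise disjoint FIRST sets.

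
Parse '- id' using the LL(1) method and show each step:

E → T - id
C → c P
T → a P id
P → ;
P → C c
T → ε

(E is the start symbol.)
LL(1) parsing maintains a stack (initially the start symbol over $) and the input. At each step: if the stack top is a terminal, match it against the current input token; if it is a non-terminal N, replace it with the RHS of M[N, lookahead] (the unique production whose predict set contains the lookahead).

Stack is shown with the top on the left.

Stack     Input   Action
------------------------
E $       - id $  output E → T - id
T - id $  - id $  output T → ε
- id $    - id $  match '-'
id $      id $    match 'id'
$         $       accept

The string is accepted.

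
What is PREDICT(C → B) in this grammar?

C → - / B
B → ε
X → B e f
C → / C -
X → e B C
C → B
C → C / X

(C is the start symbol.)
PREDICT(C → B) = (FIRST(RHS) \ {ε}) ∪ (FOLLOW(C) if ε ∈ FIRST(RHS), i.e. RHS ⇒* ε)
FIRST(B) = { ε }
FIRST(B) = { ε }
ε ∈ FIRST(B) (the right-hand side is nullable), so add FOLLOW(C) = { $, '-', '/' }
PREDICT(C → B) = { $, '-', '/' }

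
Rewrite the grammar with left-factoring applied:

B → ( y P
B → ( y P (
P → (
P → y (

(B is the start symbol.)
Left-factoring transforms A → αβ₁ | αβ₂ into A → αA' and A' → β₁ | β₂
(α is the longest common prefix among the alternatives). Repeat until
no nonterminal has two alternatives with a common prefix.

Round 1: B has alternatives sharing prefix '( y P'. Introduce B': B → ( y P B'
  Add: B' → ε
  Add: B' → (

No remaining common prefixes — done.

Resulting grammar:
B → ( y P B'
B' → ε
B' → (
P → (
P → y (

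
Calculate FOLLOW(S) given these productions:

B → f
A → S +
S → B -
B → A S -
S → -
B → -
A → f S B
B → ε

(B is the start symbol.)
In A → S +: S is followed by '+', add FIRST('+') \ {ε} = { '+' }
In B → A S -: S is followed by '-', add FIRST('-') \ {ε} = { '-' }
In A → f S B: S is followed by B, add FIRST(B) \ {ε} = { '-', 'f' }
  B is nullable, so also add FOLLOW(A)

The FOLLOW sets referred to above (computed the same way, to a fixed point):
  FOLLOW(A) = { '-', 'f' }

Taking the union: FOLLOW(S) = { '+', '-', 'f' }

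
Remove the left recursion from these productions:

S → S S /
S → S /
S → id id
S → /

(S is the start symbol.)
S is directly left-recursive. The standard transformation for
  A → A α₁ | ... | A α_m | β₁ | ... | β_n
is
  A  → β₁ A' | ... | β_n A'
  A' → α₁ A' | ... | α_m A' | ε

S → id id becomes S → id id S'
S → / becomes S → / S'
S → S S / becomes S' → S / S'
S → S / becomes S' → / S'
Add S' → ε

Resulting grammar:
S → id id S'
S → / S'
S' → S / S'
S' → / S'
S' → ε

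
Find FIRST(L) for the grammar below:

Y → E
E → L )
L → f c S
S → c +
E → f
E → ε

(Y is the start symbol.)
{ 'f' }

To compute FIRST(L), examine every production with L on the left-hand side, reading each right-hand side left to right until a non-nullable symbol is reached.

From L → f c S:
  - f is a terminal: add 'f' and stop

Collecting: FIRST(L) = { 'f' }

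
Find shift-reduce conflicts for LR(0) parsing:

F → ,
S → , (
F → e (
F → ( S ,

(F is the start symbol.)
A shift-reduce conflict occurs when an LR(0) state has both:
  - a complete (reduce) item [A → α .] (dot at the end), and
  - a shift item [B → β . c γ] (dot before a terminal).

Augment with F' → F and build the canonical LR(0) collection (I0 = CLOSURE({[F' → . F]}), then GOTO on every symbol after a dot until no new states appear). It has 10 states:
  I0: { [F → . ( S ,], [F → . ,], [F → . e (], [F' → . F] }  — shift
  I1: { [F → ( . S ,], [S → . , (] }  — shift
  I2: { [F → , .] }  — reduce
  I3: { [F' → F .] }  — accept
  I4: { [F → e . (] }  — shift
  I5: { [F → e ( .] }  — reduce
  I6: { [S → , . (] }  — shift
  I7: { [F → ( S . ,] }  — shift
  I8: { [F → ( S , .] }  — reduce
  I9: { [S → , ( .] }  — reduce

No state contains both a complete item and a shift item.

Answer: No shift-reduce conflicts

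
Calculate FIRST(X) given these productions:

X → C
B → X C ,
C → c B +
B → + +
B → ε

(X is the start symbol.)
To compute FIRST(X), examine every production with X on the left-hand side, reading each right-hand side left to right until a non-nullable symbol is reached.

FIRST sets of the other non-terminals involved (by the same procedure, iterated to a fixed point):
  FIRST(C) = { 'c' }

From X → C:
  - C is a non-terminal: add FIRST(C) \ {ε} = { 'c' }
    C is not nullable, so stop

Collecting: FIRST(X) = { 'c' }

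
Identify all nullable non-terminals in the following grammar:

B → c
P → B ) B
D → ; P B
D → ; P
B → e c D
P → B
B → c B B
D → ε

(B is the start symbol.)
ε-productions: D → ε
So D is immediately nullable.
No further non-terminal can be added: every production for the remaining non-terminals contains a terminal or a non-nullable non-terminal.
Nullable = { 'D' }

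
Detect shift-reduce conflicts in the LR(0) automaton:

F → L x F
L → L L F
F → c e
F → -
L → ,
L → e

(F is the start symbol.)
A shift-reduce conflict occurs when an LR(0) state has both:
  - a complete (reduce) item [A → α .] (dot at the end), and
  - a shift item [B → β . c γ] (dot before a terminal).

Augment with F' → F and build the canonical LR(0) collection (I0 = CLOSURE({[F' → . F]}), then GOTO on every symbol after a dot until no new states appear). It has 13 states:
  I0: { [F → . -], [F → . L x F], [F → . c e], [F' → . F], [L → . ,], [L → . L L F], [L → . e] }  — shift
  I1: { [L → , .] }  — reduce
  I2: { [F → - .] }  — reduce
  I3: { [F' → F .] }  — accept
  I4: { [F → L . x F], [L → . ,], [L → . L L F], [L → . e], [L → L . L F] }  — shift
  I5: { [F → c . e] }  — shift
  I6: { [L → e .] }  — reduce
  I7: { [F → c e .] }  — reduce
  I8: { [F → . -], [F → . L x F], [F → . c e], [L → . ,], [L → . L L F], [L → . e], [L → L . L F], [L → L L . F] }  — shift
  I9: { [F → . -], [F → . L x F], [F → . c e], [F → L x . F], [L → . ,], [L → . L L F], [L → . e] }  — shift
  I10: { [F → L x F .] }  — reduce
  I11: { [L → L L F .] }  — reduce
  I12: { [F → . -], [F → . L x F], [F → . c e], [F → L . x F], [L → . ,], [L → . L L F], [L → . e], [L → L . L F], [L → L L . F] }  — shift

No state contains both a complete item and a shift item.

Answer: No shift-reduce conflicts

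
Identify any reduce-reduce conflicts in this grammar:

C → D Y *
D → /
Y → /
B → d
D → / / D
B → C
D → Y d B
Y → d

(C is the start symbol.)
A reduce-reduce conflict occurs when an LR(0) state has two complete items [A → α .] and [B → β .] — both call for a reduction, and with no lookahead the parser cannot choose between them.

Augment with C' → C and build the canonical LR(0) collection (I0 = CLOSURE({[C' → . C]}), then GOTO on every symbol after a dot until no new states appear). It has 15 states:
  I0: { [C → . D Y *], [C' → . C], [D → . / / D], [D → . /], [D → . Y d B], [Y → . /], [Y → . d] }  — shift
  I1: { [D → / . / D], [D → / .], [Y → / .] }  — shift, 2 reduces
  I2: { [C' → C .] }  — accept
  I3: { [C → D . Y *], [Y → . /], [Y → . d] }  — shift
  I4: { [D → Y . d B] }  — shift
  I5: { [Y → d .] }  — reduce
  I6: { [B → . C], [B → . d], [C → . D Y *], [D → . / / D], [D → . /], [D → . Y d B], [D → Y d . B], [Y → . /], [Y → . d] }  — shift
  I7: { [D → Y d B .] }  — reduce
  I8: { [B → C .] }  — reduce
  I9: { [B → d .], [Y → d .] }  — 2 reduces
  I10: { [Y → / .] }  — reduce
  I11: { [C → D Y . *] }  — shift
  I12: { [C → D Y * .] }  — reduce
  I13: { [D → . / / D], [D → . /], [D → . Y d B], [D → / / . D], [Y → . /], [Y → . d] }  — shift
  I14: { [D → / / D .] }  — reduce

I1 contains complete items [D → / .], [Y → / .] — reduce-reduce conflict.
I9 contains complete items [B → d .], [Y → d .] — reduce-reduce conflict.

Answer: Yes — I1: [D → / .] vs [Y → / .]; I9: [B → d .] vs [Y → d .]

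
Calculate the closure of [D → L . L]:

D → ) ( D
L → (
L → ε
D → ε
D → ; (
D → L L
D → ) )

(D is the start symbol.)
{ [D → L . L], [L → . (], [L → .] }

To compute CLOSURE, for each item [A → α.Bβ] where B is a non-terminal, add [B → .γ] for all productions B → γ; repeat for the newly added items until nothing changes.

Start with: [D → L . L]
  [D → L . L] has the dot before L: add [L → . (], [L → .]
No further items can be added.

CLOSURE = { [D → L . L], [L → . (], [L → .] }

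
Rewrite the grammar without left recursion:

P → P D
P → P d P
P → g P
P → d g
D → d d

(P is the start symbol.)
P → g P P'
P → d g P'
P' → D P'
P' → d P P'
P' → ε
D → d d

P is directly left-recursive. The standard transformation for
  A → A α₁ | ... | A α_m | β₁ | ... | β_n
is
  A  → β₁ A' | ... | β_n A'
  A' → α₁ A' | ... | α_m A' | ε

P → g P becomes P → g P P'
P → d g becomes P → d g P'
P → P D becomes P' → D P'
P → P d P becomes P' → d P P'
Add P' → ε

Productions for other non-terminals are unchanged:
  D → d d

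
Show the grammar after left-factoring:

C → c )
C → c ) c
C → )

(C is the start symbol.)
Left-factoring transforms A → αβ₁ | αβ₂ into A → αA' and A' → β₁ | β₂
(α is the longest common prefix among the alternatives). Repeat until
no nonterminal has two alternatives with a common prefix.

Round 1: C has alternatives sharing prefix 'c )'. Introduce C': C → c ) C'
  Add: C' → ε
  Add: C' → c

No remaining common prefixes — done.

Resulting grammar:
C → c ) C'
C' → ε
C' → c
C → )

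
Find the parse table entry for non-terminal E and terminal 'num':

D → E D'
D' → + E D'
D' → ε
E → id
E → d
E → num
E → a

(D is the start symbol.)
E → num

To find M[E, 'num'], we find productions for E where 'num' is in the predict set (PREDICT(N → α) = (FIRST(α) \ {ε}) ∪ (FOLLOW(N) if α ⇒* ε)).

E → id: PREDICT = { 'id' }
E → d: PREDICT = { 'd' }
E → num: PREDICT = { 'num' }
  'num' is in predict set, so this production goes in M[E, 'num']
E → a: PREDICT = { 'a' }

M[E, 'num'] = E → num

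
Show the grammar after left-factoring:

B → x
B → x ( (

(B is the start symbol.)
B → x B'
B' → ε
B' → ( (

Left-factoring transforms A → αβ₁ | αβ₂ into A → αA' and A' → β₁ | β₂
(α is the longest common prefix among the alternatives). Repeat until
no nonterminal has two alternatives with a common prefix.

Round 1: B has alternatives sharing prefix 'x'. Introduce B': B → x B'
  Add: B' → ε
  Add: B' → ( (

No remaining common prefixes — done.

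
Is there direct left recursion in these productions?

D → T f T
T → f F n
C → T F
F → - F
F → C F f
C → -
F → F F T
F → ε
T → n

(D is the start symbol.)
Direct left recursion occurs when N → N α for some non-terminal N (the right-hand side begins with the left-hand side itself).

D → T f T: starts with T
T → f F n: starts with f
C → T F: starts with T
F → - F: starts with '-'
F → C F f: starts with C
C → -: starts with '-'
F → F F T: LEFT RECURSIVE (starts with F)
F → ε: starts with ε
T → n: starts with n

The grammar has direct left recursion on: F.

Answer: Yes, F is left-recursive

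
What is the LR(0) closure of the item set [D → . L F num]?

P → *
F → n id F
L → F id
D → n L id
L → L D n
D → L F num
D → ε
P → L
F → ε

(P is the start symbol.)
To compute CLOSURE, for each item [A → α.Bβ] where B is a non-terminal, add [B → .γ] for all productions B → γ; repeat for the newly added items until nothing changes.

Start with: [D → . L F num]
  [D → . L F num] has the dot before L: add [L → . F id], [L → . L D n]
  [L → . F id] has the dot before F: add [F → . n id F], [F → .]
No further items can be added.

CLOSURE = { [D → . L F num], [F → . n id F], [F → .], [L → . F id], [L → . L D n] }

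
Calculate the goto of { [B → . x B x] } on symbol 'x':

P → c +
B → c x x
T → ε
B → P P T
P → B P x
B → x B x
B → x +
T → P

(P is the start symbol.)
GOTO(I, 'x') = CLOSURE({ [A → αX.β] : [A → α.Xβ] ∈ I, X = 'x' })

Items with dot before 'x', with the dot advanced:
  [B → . x B x] → [B → x . B x]
Closure of the advanced items:
  [B → x . B x] has the dot before B: add [B → . c x x], [B → . P P T], [B → . x B x], [B → . x +]
  [B → . P P T] has the dot before P: add [P → . c +], [P → . B P x]

GOTO = { [B → . P P T], [B → . c x x], [B → . x +], [B → . x B x], [B → x . B x], [P → . B P x], [P → . c +] }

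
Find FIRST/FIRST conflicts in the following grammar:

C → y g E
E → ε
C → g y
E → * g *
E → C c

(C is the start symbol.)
FIRST sets of the non-terminals at (or reachable through a nullable prefix from) the front of some alternative:
  FIRST(C) = { 'g', 'y' }

Productions for C:
  C → y g E: FIRST = { 'y' }
  C → g y: FIRST = { 'g' }
Productions for E:
  E → ε: FIRST = { ε }
  E → * g *: FIRST = { '*' }
  E → C c: FIRST = { 'g', 'y' }

All alternatives of each non-terminal have pairwise disjoint FIRST sets.

Answer: No FIRST/FIRST conflicts.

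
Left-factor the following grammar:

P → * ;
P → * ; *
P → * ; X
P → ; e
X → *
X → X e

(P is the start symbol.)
P → * ; P'
P' → ε
P' → *
P' → X
P → ; e
X → *
X → X e

Left-factoring transforms A → αβ₁ | αβ₂ into A → αA' and A' → β₁ | β₂
(α is the longest common prefix among the alternatives). Repeat until
no nonterminal has two alternatives with a common prefix.

Round 1: P has alternatives sharing prefix '* ;'. Introduce P': P → * ; P'
  Add: P' → ε
  Add: P' → *
  Add: P' → X

No remaining common prefixes — done.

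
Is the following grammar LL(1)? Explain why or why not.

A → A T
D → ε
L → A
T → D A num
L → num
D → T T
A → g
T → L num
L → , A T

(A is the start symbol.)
A grammar is LL(1) if for each non-terminal N with multiple productions, the predict sets of those productions are pairwise disjoint, where PREDICT(N → α) = (FIRST(α) \ {ε}) ∪ (FOLLOW(N) if α ⇒* ε).

Relevant sets:
  FIRST(A) = { 'g' }
  FIRST(T) = { ',', 'g', 'num' }
  FIRST(D) = { ',', 'g', 'num', ε }
  FIRST(L) = { ',', 'g', 'num' }
  FOLLOW(D) = { 'g' }

For A:
  PREDICT(A → A T) = { 'g' }
  PREDICT(A → g) = { 'g' }
For D:
  PREDICT(D → ε) = { 'g' }
  PREDICT(D → T T) = { ',', 'g', 'num' }
For L:
  PREDICT(L → A) = { 'g' }
  PREDICT(L → num) = { 'num' }
  PREDICT(L → ',' A T) = { ',' }
For T:
  PREDICT(T → D A num) = { ',', 'g', 'num' }
  PREDICT(T → L num) = { ',', 'g', 'num' }

Conflict found: Predict set conflict for A: { 'g' }
The grammar is NOT LL(1).

Answer: No. Predict set conflict for A: { 'g' }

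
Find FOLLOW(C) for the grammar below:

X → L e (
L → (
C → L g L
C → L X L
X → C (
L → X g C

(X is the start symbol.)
In X → C (: C is followed by '(', add FIRST('(') \ {ε} = { '(' }
In L → X g C: C is at the end, add FOLLOW(L)

The FOLLOW sets referred to above (computed the same way, to a fixed point):
  FOLLOW(L) = { '(', 'e', 'g' }

Taking the union: FOLLOW(C) = { '(', 'e', 'g' }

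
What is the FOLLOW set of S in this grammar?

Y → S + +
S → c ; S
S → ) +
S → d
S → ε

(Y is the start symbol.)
{ '+' }

To compute FOLLOW(S), find every occurrence of S on a right-hand side N → α S β: add FIRST(β) \ {ε}, and if β is empty or nullable also add FOLLOW(N). Iterate to a fixed point.

In Y → S + +: S is followed by '+' '+', add FIRST('+' '+') \ {ε} = { '+' }
In S → c ; S: S is at the end; this adds FOLLOW(S) to itself — nothing new

Taking the union: FOLLOW(S) = { '+' }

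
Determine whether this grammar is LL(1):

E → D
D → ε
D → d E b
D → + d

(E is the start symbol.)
A grammar is LL(1) if for each non-terminal N with multiple productions, the predict sets of those productions are pairwise disjoint, where PREDICT(N → α) = (FIRST(α) \ {ε}) ∪ (FOLLOW(N) if α ⇒* ε).

Relevant sets:
  FOLLOW(D) = { $, 'b' }

For D:
  PREDICT(D → ε) = { $, 'b' }
  PREDICT(D → d E b) = { 'd' }
  PREDICT(D → '+' d) = { '+' }
E has a single production, so nothing to check there.

All predict sets are disjoint. The grammar IS LL(1).

Answer: Yes, the grammar is LL(1).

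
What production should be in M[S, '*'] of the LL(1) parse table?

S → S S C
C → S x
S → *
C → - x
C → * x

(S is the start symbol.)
To find M[S, '*'], we find productions for S where '*' is in the predict set (PREDICT(N → α) = (FIRST(α) \ {ε}) ∪ (FOLLOW(N) if α ⇒* ε)).

Relevant sets:
  FIRST(S) = { '*' }

S → S S C: PREDICT = { '*' }
  '*' is in predict set, so this production goes in M[S, '*']
S → *: PREDICT = { '*' }
  '*' is in predict set, so this production goes in M[S, '*']

M[S, '*'] = S → S S C, S → *  (a multiply-defined cell — the grammar is not LL(1))

Answer: S → S S C, S → *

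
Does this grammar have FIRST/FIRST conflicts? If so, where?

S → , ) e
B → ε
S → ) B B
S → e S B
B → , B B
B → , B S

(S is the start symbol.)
Yes. B → ',' B B / B → ',' B S on { ',' }

Productions for S:
  S → , ) e: FIRST = { ',' }
  S → ) B B: FIRST = { ')' }
  S → e S B: FIRST = { 'e' }
Productions for B:
  B → ε: FIRST = { ε }
  B → , B B: FIRST = { ',' }
  B → , B S: FIRST = { ',' }

Conflict for B: B → , B B and B → , B S
  Overlap: { ',' }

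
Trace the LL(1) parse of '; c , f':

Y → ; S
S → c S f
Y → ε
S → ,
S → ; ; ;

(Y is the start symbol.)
Stack is shown with the top on the left.

Stack    Input      Action
--------------------------
Y $      ; c , f $  output Y → ; S
; S $    ; c , f $  match ';'
S $      c , f $    output S → c S f
c S f $  c , f $    match 'c'
S f $    , f $      output S → ,
, f $    , f $      match ','
f $      f $        match 'f'
$        $          accept

The string is accepted.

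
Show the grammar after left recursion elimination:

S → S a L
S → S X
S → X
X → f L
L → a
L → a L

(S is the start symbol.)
S → X S'
S' → a L S'
S' → X S'
S' → ε
X → f L
L → a
L → a L

S is directly left-recursive. The standard transformation for
  A → A α₁ | ... | A α_m | β₁ | ... | β_n
is
  A  → β₁ A' | ... | β_n A'
  A' → α₁ A' | ... | α_m A' | ε

S → X becomes S → X S'
S → S a L becomes S' → a L S'
S → S X becomes S' → X S'
Add S' → ε

Productions for other non-terminals are unchanged:
  X → f L
  L → a
  L → a L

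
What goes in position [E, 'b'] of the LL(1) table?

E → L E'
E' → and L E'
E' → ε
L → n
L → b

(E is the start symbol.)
To find M[E, 'b'], we find productions for E where 'b' is in the predict set (PREDICT(N → α) = (FIRST(α) \ {ε}) ∪ (FOLLOW(N) if α ⇒* ε)).

Relevant sets:
  FIRST(L) = { 'b', 'n' }

E → L E': PREDICT = { 'b', 'n' }
  'b' is in predict set, so this production goes in M[E, 'b']

M[E, 'b'] = E → L E'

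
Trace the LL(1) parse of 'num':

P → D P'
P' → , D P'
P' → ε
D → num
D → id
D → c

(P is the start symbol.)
LL(1) parsing maintains a stack (initially the start symbol over $) and the input. At each step: if the stack top is a terminal, match it against the current input token; if it is a non-terminal N, replace it with the RHS of M[N, lookahead] (the unique production whose predict set contains the lookahead).

Stack is shown with the top on the left.

Stack     Input  Action
-----------------------
P $       num $  output P → D P'
D P' $    num $  output D → num
num P' $  num $  match 'num'
P' $      $      output P' → ε
$         $      accept

The string is accepted.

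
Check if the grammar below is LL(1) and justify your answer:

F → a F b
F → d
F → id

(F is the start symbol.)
Yes, the grammar is LL(1).

For F:
  PREDICT(F → a F b) = { 'a' }
  PREDICT(F → d) = { 'd' }
  PREDICT(F → id) = { 'id' }

All predict sets are disjoint. The grammar IS LL(1).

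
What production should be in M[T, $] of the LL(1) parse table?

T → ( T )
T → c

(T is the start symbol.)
To find M[T, $], we find productions for T where $ is in the predict set (PREDICT(N → α) = (FIRST(α) \ {ε}) ∪ (FOLLOW(N) if α ⇒* ε)).

T → ( T ): PREDICT = { '(' }
T → c: PREDICT = { 'c' }

M[T, $] is empty (no production applies)

Answer: Empty (error entry)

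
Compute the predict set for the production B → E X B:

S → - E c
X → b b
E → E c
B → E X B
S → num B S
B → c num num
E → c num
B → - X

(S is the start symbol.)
PREDICT(B → E X B) = (FIRST(RHS) \ {ε}) ∪ (FOLLOW(B) if ε ∈ FIRST(RHS), i.e. RHS ⇒* ε)
FIRST(E) = { 'c' }
FIRST(E X B) = { 'c' }
ε ∉ FIRST(E X B), so FOLLOW(B) is not added.
PREDICT(B → E X B) = { 'c' }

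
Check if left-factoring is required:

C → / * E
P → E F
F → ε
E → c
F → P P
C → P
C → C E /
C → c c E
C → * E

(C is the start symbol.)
No, left-factoring is not needed

Left-factoring is needed when two productions for the same non-terminal
share a common prefix on the right-hand side.

Productions for C:
  C → / * E
  C → P
  C → C E /
  C → c c E
  C → * E
Productions for F:
  F → ε
  F → P P

No common prefixes found.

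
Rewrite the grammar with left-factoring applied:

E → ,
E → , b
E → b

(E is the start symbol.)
Left-factoring transforms A → αβ₁ | αβ₂ into A → αA' and A' → β₁ | β₂
(α is the longest common prefix among the alternatives). Repeat until
no nonterminal has two alternatives with a common prefix.

Round 1: E has alternatives sharing prefix ','. Introduce E': E → , E'
  Add: E' → ε
  Add: E' → b

No remaining common prefixes — done.

Resulting grammar:
E → , E'
E' → ε
E' → b
E → b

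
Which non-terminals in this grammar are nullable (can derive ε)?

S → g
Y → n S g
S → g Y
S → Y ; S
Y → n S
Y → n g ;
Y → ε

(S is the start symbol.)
A non-terminal is nullable if it can derive ε (the empty string): either it has an ε-production, or it has a production whose right-hand side consists entirely of nullable non-terminals.

ε-productions: Y → ε
So Y is immediately nullable.
No further non-terminal can be added: every production for the remaining non-terminals contains a terminal or a non-nullable non-terminal.
Nullable = { 'Y' }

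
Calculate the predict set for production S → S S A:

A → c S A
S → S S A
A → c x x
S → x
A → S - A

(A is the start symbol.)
PREDICT(S → S S A) = (FIRST(RHS) \ {ε}) ∪ (FOLLOW(S) if ε ∈ FIRST(RHS), i.e. RHS ⇒* ε)
FIRST(S) = { 'x' }
FIRST(S S A) = { 'x' }
ε ∉ FIRST(S S A), so FOLLOW(S) is not added.
PREDICT(S → S S A) = { 'x' }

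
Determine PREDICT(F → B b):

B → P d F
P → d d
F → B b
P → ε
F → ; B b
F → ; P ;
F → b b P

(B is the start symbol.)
PREDICT(F → B b) = (FIRST(RHS) \ {ε}) ∪ (FOLLOW(F) if ε ∈ FIRST(RHS), i.e. RHS ⇒* ε)
FIRST(B) = { 'd' }
FIRST(B b) = { 'd' }
ε ∉ FIRST(B b), so FOLLOW(F) is not added.
PREDICT(F → B b) = { 'd' }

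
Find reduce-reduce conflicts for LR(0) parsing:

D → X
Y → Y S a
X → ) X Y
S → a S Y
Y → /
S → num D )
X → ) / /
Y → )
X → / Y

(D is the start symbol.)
Yes — I19: [X → ) / / .] vs [Y → / .]

A reduce-reduce conflict occurs when an LR(0) state has two complete items [A → α .] and [B → β .] — both call for a reduction, and with no lookahead the parser cannot choose between them.

Augment with D' → D and build the canonical LR(0) collection (I0 = CLOSURE({[D' → . D]}), then GOTO on every symbol after a dot until no new states appear). It has 20 states:
  I0: { [D → . X], [D' → . D], [X → . ) / /], [X → . ) X Y], [X → . / Y] }  — shift
  I1: { [X → ) . / /], [X → ) . X Y], [X → . ) / /], [X → . ) X Y], [X → . / Y] }  — shift
  I2: { [X → / . Y], [Y → . )], [Y → . /], [Y → . Y S a] }  — shift
  I3: { [D' → D .] }  — accept
  I4: { [D → X .] }  — reduce
  I5: { [Y → ) .] }  — reduce
  I6: { [Y → / .] }  — reduce
  I7: { [S → . a S Y], [S → . num D )], [X → / Y .], [Y → Y . S a] }  — shift, reduce
  I8: { [Y → Y S . a] }  — shift
  I9: { [S → . a S Y], [S → . num D )], [S → a . S Y] }  — shift
  I10: { [D → . X], [S → num . D )], [X → . ) / /], [X → . ) X Y], [X → . / Y] }  — shift
  I11: { [S → num D . )] }  — shift
  I12: { [S → num D ) .] }  — reduce
  I13: { [S → a S . Y], [Y → . )], [Y → . /], [Y → . Y S a] }  — shift
  I14: { [S → . a S Y], [S → . num D )], [S → a S Y .], [Y → Y . S a] }  — shift, reduce
  I15: { [Y → Y S a .] }  — reduce
  I16: { [X → ) / . /], [X → / . Y], [Y → . )], [Y → . /], [Y → . Y S a] }  — shift
  I17: { [X → ) X . Y], [Y → . )], [Y → . /], [Y → . Y S a] }  — shift
  I18: { [S → . a S Y], [S → . num D )], [X → ) X Y .], [Y → Y . S a] }  — shift, reduce
  I19: { [X → ) / / .], [Y → / .] }  — 2 reduces

I19 contains complete items [X → ) / / .], [Y → / .] — reduce-reduce conflict.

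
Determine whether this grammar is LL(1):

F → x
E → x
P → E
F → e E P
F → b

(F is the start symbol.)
Yes, the grammar is LL(1).

For F:
  PREDICT(F → x) = { 'x' }
  PREDICT(F → e E P) = { 'e' }
  PREDICT(F → b) = { 'b' }
E, P have a single production, so nothing to check there.

All predict sets are disjoint. The grammar IS LL(1).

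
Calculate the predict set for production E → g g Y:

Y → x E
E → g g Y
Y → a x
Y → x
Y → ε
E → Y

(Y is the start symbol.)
PREDICT(E → g g Y) = (FIRST(RHS) \ {ε}) ∪ (FOLLOW(E) if ε ∈ FIRST(RHS), i.e. RHS ⇒* ε)
FIRST(g g Y) = { 'g' }
ε ∉ FIRST(g g Y), so FOLLOW(E) is not added.
PREDICT(E → g g Y) = { 'g' }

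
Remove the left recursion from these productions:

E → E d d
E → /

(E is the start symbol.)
E → / E'
E' → d d E'
E' → ε

E is directly left-recursive. The standard transformation for
  A → A α₁ | ... | A α_m | β₁ | ... | β_n
is
  A  → β₁ A' | ... | β_n A'
  A' → α₁ A' | ... | α_m A' | ε

E → / becomes E → / E'
E → E d d becomes E' → d d E'
Add E' → ε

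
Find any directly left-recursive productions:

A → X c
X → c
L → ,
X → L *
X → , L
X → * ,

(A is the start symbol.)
Direct left recursion occurs when N → N α for some non-terminal N (the right-hand side begins with the left-hand side itself).

A → X c: starts with X
X → c: starts with c
L → ,: starts with ','
X → L *: starts with L
X → , L: starts with ','
X → * ,: starts with '*'

No direct left recursion found.

Answer: No direct left recursion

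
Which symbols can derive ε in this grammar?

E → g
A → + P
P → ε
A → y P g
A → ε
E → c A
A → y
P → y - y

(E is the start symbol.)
{ 'A', 'P' }

ε-productions: P → ε, A → ε
So P, A are immediately nullable.
No further non-terminal can be added: every production for the remaining non-terminals contains a terminal or a non-nullable non-terminal.
Nullable = { 'A', 'P' }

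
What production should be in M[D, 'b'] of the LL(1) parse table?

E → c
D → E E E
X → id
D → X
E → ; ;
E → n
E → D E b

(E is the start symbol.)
To find M[D, 'b'], we find productions for D where 'b' is in the predict set (PREDICT(N → α) = (FIRST(α) \ {ε}) ∪ (FOLLOW(N) if α ⇒* ε)).

Relevant sets:
  FIRST(E) = { ';', 'c', 'id', 'n' }
  FIRST(X) = { 'id' }

D → E E E: PREDICT = { ';', 'c', 'id', 'n' }
D → X: PREDICT = { 'id' }

M[D, 'b'] is empty (no production applies)

Answer: Empty (error entry)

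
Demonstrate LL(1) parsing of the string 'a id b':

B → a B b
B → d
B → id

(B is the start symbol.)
LL(1) parsing maintains a stack (initially the start symbol over $) and the input. At each step: if the stack top is a terminal, match it against the current input token; if it is a non-terminal N, replace it with the RHS of M[N, lookahead] (the unique production whose predict set contains the lookahead).

Stack is shown with the top on the left.

Stack    Input     Action
-------------------------
B $      a id b $  output B → a B b
a B b $  a id b $  match 'a'
B b $    id b $    output B → id
id b $   id b $    match 'id'
b $      b $       match 'b'
$        $         accept

The string is accepted.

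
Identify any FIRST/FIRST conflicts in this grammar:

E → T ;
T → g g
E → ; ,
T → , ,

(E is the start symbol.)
No FIRST/FIRST conflicts.

FIRST sets of the non-terminals at (or reachable through a nullable prefix from) the front of some alternative:
  FIRST(T) = { ',', 'g' }

Productions for E:
  E → T ;: FIRST = { ',', 'g' }
  E → ; ,: FIRST = { ';' }
Productions for T:
  T → g g: FIRST = { 'g' }
  T → , ,: FIRST = { ',' }

All alternatives of each non-terminal have pairwise disjoint FIRST sets.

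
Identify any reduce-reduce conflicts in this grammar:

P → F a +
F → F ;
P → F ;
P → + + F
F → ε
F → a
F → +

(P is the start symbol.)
Augment with P' → P and build the canonical LR(0) collection (I0 = CLOSURE({[P' → . P]}), then GOTO on every symbol after a dot until no new states appear). It has 12 states:
  I0: { [F → . +], [F → . F ;], [F → . a], [F → .], [P → . + + F], [P → . F ;], [P → . F a +], [P' → . P] }  — shift, reduce
  I1: { [F → + .], [P → + . + F] }  — shift, reduce
  I2: { [F → F . ;], [P → F . ;], [P → F . a +] }  — shift
  I3: { [P' → P .] }  — accept
  I4: { [F → a .] }  — reduce
  I5: { [F → F ; .], [P → F ; .] }  — 2 reduces
  I6: { [P → F a . +] }  — shift
  I7: { [P → F a + .] }  — reduce
  I8: { [F → . +], [F → . F ;], [F → . a], [F → .], [P → + + . F] }  — shift, reduce
  I9: { [F → + .] }  — reduce
  I10: { [F → F . ;], [P → + + F .] }  — shift, reduce
  I11: { [F → F ; .] }  — reduce

I5 contains complete items [F → F ; .], [P → F ; .] — reduce-reduce conflict.

Answer: Yes — I5: [F → F ; .] vs [P → F ; .]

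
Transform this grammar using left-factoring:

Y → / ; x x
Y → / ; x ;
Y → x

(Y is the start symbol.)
Left-factoring transforms A → αβ₁ | αβ₂ into A → αA' and A' → β₁ | β₂
(α is the longest common prefix among the alternatives). Repeat until
no nonterminal has two alternatives with a common prefix.

Round 1: Y has alternatives sharing prefix '/ ; x'. Introduce Y': Y → / ; x Y'
  Add: Y' → x
  Add: Y' → ;

No remaining common prefixes — done.

Resulting grammar:
Y → / ; x Y'
Y' → x
Y' → ;
Y → x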